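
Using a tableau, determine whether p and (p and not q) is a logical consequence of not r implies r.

No

Initial set: {(not r implies r); not (p and (p and not q))}.
(not r implies r): β-rule — branch into not not r  //  r.
  branch 1 (add not not r):
    not (p and (p and not q)): β-rule — branch into not p  //  not (p and not q).
      branch 1.1 (add not p):
        ○ open, literals {p=0, r=1}.
      branch 1.2 (add not (p and not q)):
        not (p and not q): β-rule — branch into not p  //  not not q.
          branch 1.2.1 (add not p):
            ○ open, literals {p=0, r=1}.
          branch 1.2.2 (add not not q):
            ○ open, literals {q=1, r=1}.
  branch 2 (add r):
    not (p and (p and not q)): β-rule — branch into not p  //  not (p and not q).
      branch 2.1 (add not p):
        ○ open, literals {p=0, r=1}.
      branch 2.2 (add not (p and not q)):
        not (p and not q): β-rule — branch into not p  //  not not q.
          branch 2.2.1 (add not p):
            ○ open, literals {p=0, r=1}.
          branch 2.2.2 (add not not q):
            ○ open, literals {q=1, r=1}.
0 branches closed, 6 open.
An open branch gives a countermodel: p=0, r=1 (unmentioned atoms arbitrary); the premises hold there but the conclusion fails.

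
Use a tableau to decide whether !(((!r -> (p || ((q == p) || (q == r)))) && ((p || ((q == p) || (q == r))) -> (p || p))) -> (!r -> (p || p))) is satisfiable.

Unsatisfiable

Initial set: {!(((!r -> (p || ((q == p) || (q == r)))) && ((p || ((q == p) || (q == r))) -> (p || p))) -> (!r -> (p || p)))}.
!(((!r -> (p || ((q == p) || (q == r)))) && ((p || ((q == p) || (q == r))) -> (p || p))) -> (!r -> (p || p))): α-rule — add ((!r -> (p || ((q == p) || (q == r)))) && ((p || ((q == p) || (q == r))) -> (p || p))), !(!r -> (p || p)).
((!r -> (p || ((q == p) || (q == r)))) && ((p || ((q == p) || (q == r))) -> (p || p))): α-rule — add (!r -> (p || ((q == p) || (q == r)))), ((p || ((q == p) || (q == r))) -> (p || p)).
!(!r -> (p || p)): α-rule — add !r, !(p || p).
!(p || p): α-rule — add !p, !p.
(!r -> (p || ((q == p) || (q == r)))): β-rule — branch into !!r  //  (p || ((q == p) || (q == r))).
  branch 1 (add !!r):
    × closes — contains both r and !r.
  branch 2 (add (p || ((q == p) || (q == r)))):
    ((p || ((q == p) || (q == r))) -> (p || p)): β-rule — branch into !(p || ((q == p) || (q == r)))  //  (p || p).
      branch 2.1 (add !(p || ((q == p) || (q == r)))):
        !(p || ((q == p) || (q == r))): α-rule — add !p, !((q == p) || (q == r)).
        !((q == p) || (q == r)): α-rule — add !(q == p), !(q == r).
        (p || ((q == p) || (q == r))): β-rule — branch into p  //  ((q == p) || (q == r)).
          branch 2.1.1 (add p):
            × closes — contains both p and !p.
          branch 2.1.2 (add ((q == p) || (q == r))):
            !(q == p): β-rule — branch into q, !p  //  !q, p.
              branch 2.1.2.1 (add q, !p):
                !(q == r): β-rule — branch into q, !r  //  !q, r.
                  branch 2.1.2.1.1 (add q, !r):
                    ((q == p) || (q == r)): β-rule — branch into (q == p)  //  (q == r).
                      branch 2.1.2.1.1.1 (add (q == p)):
                        (q == p): β-rule — branch into q, p  //  !q, !p.
                          branch 2.1.2.1.1.1.1 (add q, p):
                            × closes — contains both p and !p.
                          branch 2.1.2.1.1.1.2 (add !q, !p):
                            × closes — contains both q and !q.
                      branch 2.1.2.1.1.2 (add (q == r)):
                        (q == r): β-rule — branch into q, r  //  !q, !r.
                          branch 2.1.2.1.1.2.1 (add q, r):
                            × closes — contains both r and !r.
                          branch 2.1.2.1.1.2.2 (add !q, !r):
                            × closes — contains both q and !q.
                  branch 2.1.2.1.2 (add !q, r):
                    × closes — contains both q and !q.
              branch 2.1.2.2 (add !q, p):
                × closes — contains both p and !p.
      branch 2.2 (add (p || p)):
        (p || ((q == p) || (q == r))): β-rule — branch into p  //  ((q == p) || (q == r)).
          branch 2.2.1 (add p):
            × closes — contains both p and !p.
          branch 2.2.2 (add ((q == p) || (q == r))):
            (p || p): β-rule — branch into p  //  p.
              branch 2.2.2.1 (add p):
                × closes — contains both p and !p.
              branch 2.2.2.2 (add p):
                × closes — contains both p and !p.
All 11 branches close.
Every branch closed; the formula is unsatisfiable.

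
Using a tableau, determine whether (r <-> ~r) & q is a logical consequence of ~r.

No

Initial set: {~r; ~((r <-> ~r) & q)}.
~((r <-> ~r) & q): β-rule — branch into ~(r <-> ~r)  //  ~q.
  branch 1 (add ~(r <-> ~r)):
    ~(r <-> ~r): β-rule — branch into r, ~~r  //  ~r, ~r.
      branch 1.1 (add r, ~~r):
        × closes — contains both r and ~r.
      branch 1.2 (add ~r, ~r):
        ○ open, literals {r=0}.
  branch 2 (add ~q):
    ○ open, literals {q=0, r=0}.
1 branch closed, 2 open.
An open branch gives a countermodel: r=0 (unmentioned atoms arbitrary); the premises hold there but the conclusion fails.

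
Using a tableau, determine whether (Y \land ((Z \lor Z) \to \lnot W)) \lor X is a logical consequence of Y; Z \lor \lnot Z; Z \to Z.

No

Initial set: {Y; (Z \lor \lnot Z); (Z \to Z); \lnot ((Y \land ((Z \lor Z) \to \lnot W)) \lor X)}.
\lnot ((Y \land ((Z \lor Z) \to \lnot W)) \lor X): α-rule — add \lnot (Y \land ((Z \lor Z) \to \lnot W)), \lnot X.
(Z \lor \lnot Z): β-rule — branch into Z  //  \lnot Z.
  branch 1 (add Z):
    (Z \to Z): β-rule — branch into \lnot Z  //  Z.
      branch 1.1 (add \lnot Z):
        × closes — contains both Z and \lnot Z.
      branch 1.2 (add Z):
        \lnot (Y \land ((Z \lor Z) \to \lnot W)): β-rule — branch into \lnot Y  //  \lnot ((Z \lor Z) \to \lnot W).
          branch 1.2.1 (add \lnot Y):
            × closes — contains both Y and \lnot Y.
          branch 1.2.2 (add \lnot ((Z \lor Z) \to \lnot W)):
            \lnot ((Z \lor Z) \to \lnot W): α-rule — add (Z \lor Z), \lnot \lnot W.
            (Z \lor Z): β-rule — branch into Z  //  Z.
              branch 1.2.2.1 (add Z):
                ○ open, literals {W=1, X=0, Y=1, Z=1}.
              branch 1.2.2.2 (add Z):
                ○ open, literals {W=1, X=0, Y=1, Z=1}.
  branch 2 (add \lnot Z):
    (Z \to Z): β-rule — branch into \lnot Z  //  Z.
      branch 2.1 (add \lnot Z):
        \lnot (Y \land ((Z \lor Z) \to \lnot W)): β-rule — branch into \lnot Y  //  \lnot ((Z \lor Z) \to \lnot W).
          branch 2.1.1 (add \lnot Y):
            × closes — contains both Y and \lnot Y.
          branch 2.1.2 (add \lnot ((Z \lor Z) \to \lnot W)):
            \lnot ((Z \lor Z) \to \lnot W): α-rule — add (Z \lor Z), \lnot \lnot W.
            (Z \lor Z): β-rule — branch into Z  //  Z.
              branch 2.1.2.1 (add Z):
                × closes — contains both Z and \lnot Z.
              branch 2.1.2.2 (add Z):
                × closes — contains both Z and \lnot Z.
      branch 2.2 (add Z):
        × closes — contains both Z and \lnot Z.
6 branches closed, 2 open.
An open branch gives a countermodel: W=1, X=0, Y=1, Z=1 (unmentioned atoms arbitrary); the premises hold there but the conclusion fails.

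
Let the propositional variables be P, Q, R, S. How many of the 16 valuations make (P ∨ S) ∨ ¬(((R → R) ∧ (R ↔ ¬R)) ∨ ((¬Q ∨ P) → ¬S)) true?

12

Initial set: {T ((P ∨ S) ∨ ¬(((R → R) ∧ (R ↔ ¬R)) ∨ ((¬Q ∨ P) → ¬S)))}.
T ((P ∨ S) ∨ ¬(((R → R) ∧ (R ↔ ¬R)) ∨ ((¬Q ∨ P) → ¬S))): β-rule — branch into T (P ∨ S)  //  T ¬(((R → R) ∧ (R ↔ ¬R)) ∨ ((¬Q ∨ P) → ¬S)).
  branch 1 (add T (P ∨ S)):
    T (P ∨ S): β-rule — branch into T P  //  T S.
      branch 1.1 (add T P):
        ○ open, literals {P=1}.
      branch 1.2 (add T S):
        ○ open, literals {S=1}.
  branch 2 (add T ¬(((R → R) ∧ (R ↔ ¬R)) ∨ ((¬Q ∨ P) → ¬S))):
    T ¬(((R → R) ∧ (R ↔ ¬R)) ∨ ((¬Q ∨ P) → ¬S)): α-rule — add F ((R → R) ∧ (R ↔ ¬R)), F ((¬Q ∨ P) → ¬S).
    F ((¬Q ∨ P) → ¬S): α-rule — add T (¬Q ∨ P), F ¬S.
    F ((R → R) ∧ (R ↔ ¬R)): β-rule — branch into F (R → R)  //  F (R ↔ ¬R).
      branch 2.1 (add F (R → R)):
        F (R → R): α-rule — add T R, F R.
        × closes — contains both R and ¬R.
      branch 2.2 (add F (R ↔ ¬R)):
        T (¬Q ∨ P): β-rule — branch into T ¬Q  //  T P.
          branch 2.2.1 (add T ¬Q):
            F (R ↔ ¬R): β-rule — branch into T R, F ¬R  //  F R, T ¬R.
              branch 2.2.1.1 (add T R, F ¬R):
                ○ open, literals {Q=0, R=1, S=1}.
              branch 2.2.1.2 (add F R, T ¬R):
                ○ open, literals {Q=0, R=0, S=1}.
          branch 2.2.2 (add T P):
            F (R ↔ ¬R): β-rule — branch into T R, F ¬R  //  F R, T ¬R.
              branch 2.2.2.1 (add T R, F ¬R):
                ○ open, literals {P=1, R=1, S=1}.
              branch 2.2.2.2 (add F R, T ¬R):
                ○ open, literals {P=1, R=0, S=1}.
1 branch closed, 6 open.
Each open branch fixes some atoms; the unmentioned ones are free. Counting distinct full assignments: branch {P=1} (Q, R, S) contributes 8 new; branch {S=1} (P, Q, R) contributes 4 new; branch {Q=0, R=1, S=1} (P) contributes 0 new; branch {Q=0, R=0, S=1} (P) contributes 0 new; branch {P=1, R=1, S=1} (Q) contributes 0 new; branch {P=1, R=0, S=1} (Q) contributes 0 new. Total: 12.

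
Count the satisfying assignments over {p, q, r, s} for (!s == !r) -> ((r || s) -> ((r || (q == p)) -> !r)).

12

Initial set: {((!s == !r) -> ((r || s) -> ((r || (q == p)) -> !r)))}.
((!s == !r) -> ((r || s) -> ((r || (q == p)) -> !r))): β-rule — branch into !(!s == !r)  //  ((r || s) -> ((r || (q == p)) -> !r)).
  branch 1 (add !(!s == !r)):
    !(!s == !r): β-rule — branch into !s, !!r  //  !!s, !r.
      branch 1.1 (add !s, !!r):
        ○ open, literals {r=true, s=false}.
      branch 1.2 (add !!s, !r):
        ○ open, literals {r=false, s=true}.
  branch 2 (add ((r || s) -> ((r || (q == p)) -> !r))):
    ((r || s) -> ((r || (q == p)) -> !r)): β-rule — branch into !(r || s)  //  ((r || (q == p)) -> !r).
      branch 2.1 (add !(r || s)):
        !(r || s): α-rule — add !r, !s.
        ○ open, literals {r=false, s=false}.
      branch 2.2 (add ((r || (q == p)) -> !r)):
        ((r || (q == p)) -> !r): β-rule — branch into !(r || (q == p))  //  !r.
          branch 2.2.1 (add !(r || (q == p))):
            !(r || (q == p)): α-rule — add !r, !(q == p).
            !(q == p): β-rule — branch into q, !p  //  !q, p.
              branch 2.2.1.1 (add q, !p):
                ○ open, literals {p=false, q=true, r=false}.
              branch 2.2.1.2 (add !q, p):
                ○ open, literals {p=true, q=false, r=false}.
          branch 2.2.2 (add !r):
            ○ open, literals {r=false}.
0 branches closed, 6 open.
Each open branch fixes some atoms; the unmentioned ones are free. Counting distinct full assignments: branch {r=true, s=false} (p, q) contributes 4 new; branch {r=false, s=true} (p, q) contributes 4 new; branch {r=false, s=false} (p, q) contributes 4 new; branch {p=false, q=true, r=false} (s) contributes 0 new; branch {p=true, q=false, r=false} (s) contributes 0 new; branch {r=false} (p, q, s) contributes 0 new. Total: 12.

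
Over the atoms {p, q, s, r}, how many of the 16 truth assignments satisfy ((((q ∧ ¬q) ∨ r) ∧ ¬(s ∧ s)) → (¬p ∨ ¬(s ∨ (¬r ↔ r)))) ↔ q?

Initial set: {T (((((q ∧ ¬q) ∨ r) ∧ ¬(s ∧ s)) → (¬p ∨ ¬(s ∨ (¬r ↔ r)))) ↔ q)}.
T (((((q ∧ ¬q) ∨ r) ∧ ¬(s ∧ s)) → (¬p ∨ ¬(s ∨ (¬r ↔ r)))) ↔ q): β-rule — branch into T ((((q ∧ ¬q) ∨ r) ∧ ¬(s ∧ s)) → (¬p ∨ ¬(s ∨ (¬r ↔ r)))), T q  //  F ((((q ∧ ¬q) ∨ r) ∧ ¬(s ∧ s)) → (¬p ∨ ¬(s ∨ (¬r ↔ r)))), F q.
  branch 1 (add T ((((q ∧ ¬q) ∨ r) ∧ ¬(s ∧ s)) → (¬p ∨ ¬(s ∨ (¬r ↔ r)))), T q):
    T ((((q ∧ ¬q) ∨ r) ∧ ¬(s ∧ s)) → (¬p ∨ ¬(s ∨ (¬r ↔ r)))): β-rule — branch into F (((q ∧ ¬q) ∨ r) ∧ ¬(s ∧ s))  //  T (¬p ∨ ¬(s ∨ (¬r ↔ r))).
      branch 1.1 (add F (((q ∧ ¬q) ∨ r) ∧ ¬(s ∧ s))):
        F (((q ∧ ¬q) ∨ r) ∧ ¬(s ∧ s)): β-rule — branch into F ((q ∧ ¬q) ∨ r)  //  F ¬(s ∧ s).
          branch 1.1.1 (add F ((q ∧ ¬q) ∨ r)):
            F ((q ∧ ¬q) ∨ r): α-rule — add F (q ∧ ¬q), F r.
            F (q ∧ ¬q): β-rule — branch into F q  //  F ¬q.
              branch 1.1.1.1 (add F q):
                × closes — contains both q and ¬q.
              branch 1.1.1.2 (add F ¬q):
                ○ open, literals {q=1, r=0}.
          branch 1.1.2 (add F ¬(s ∧ s)):
            F ¬(s ∧ s): α-rule — add T s, T s.
            ○ open, literals {q=1, s=1}.
      branch 1.2 (add T (¬p ∨ ¬(s ∨ (¬r ↔ r)))):
        T (¬p ∨ ¬(s ∨ (¬r ↔ r))): β-rule — branch into T ¬p  //  T ¬(s ∨ (¬r ↔ r)).
          branch 1.2.1 (add T ¬p):
            ○ open, literals {p=0, q=1}.
          branch 1.2.2 (add T ¬(s ∨ (¬r ↔ r))):
            T ¬(s ∨ (¬r ↔ r)): α-rule — add F s, F (¬r ↔ r).
            F (¬r ↔ r): β-rule — branch into T ¬r, F r  //  F ¬r, T r.
              branch 1.2.2.1 (add T ¬r, F r):
                ○ open, literals {q=1, r=0, s=0}.
              branch 1.2.2.2 (add F ¬r, T r):
                ○ open, literals {q=1, r=1, s=0}.
  branch 2 (add F ((((q ∧ ¬q) ∨ r) ∧ ¬(s ∧ s)) → (¬p ∨ ¬(s ∨ (¬r ↔ r)))), F q):
    F ((((q ∧ ¬q) ∨ r) ∧ ¬(s ∧ s)) → (¬p ∨ ¬(s ∨ (¬r ↔ r)))): α-rule — add T (((q ∧ ¬q) ∨ r) ∧ ¬(s ∧ s)), F (¬p ∨ ¬(s ∨ (¬r ↔ r))).
    T (((q ∧ ¬q) ∨ r) ∧ ¬(s ∧ s)): α-rule — add T ((q ∧ ¬q) ∨ r), T ¬(s ∧ s).
    F (¬p ∨ ¬(s ∨ (¬r ↔ r))): α-rule — add F ¬p, F ¬(s ∨ (¬r ↔ r)).
    T ((q ∧ ¬q) ∨ r): β-rule — branch into T (q ∧ ¬q)  //  T r.
      branch 2.1 (add T (q ∧ ¬q)):
        T (q ∧ ¬q): α-rule — add T q, T ¬q.
        × closes — contains both q and ¬q.
      branch 2.2 (add T r):
        T ¬(s ∧ s): β-rule — branch into F s  //  F s.
          branch 2.2.1 (add F s):
            F ¬(s ∨ (¬r ↔ r)): β-rule — branch into T s  //  T (¬r ↔ r).
              branch 2.2.1.1 (add T s):
                × closes — contains both s and ¬s.
              branch 2.2.1.2 (add T (¬r ↔ r)):
                T (¬r ↔ r): β-rule — branch into T ¬r, T r  //  F ¬r, F r.
                  branch 2.2.1.2.1 (add T ¬r, T r):
                    × closes — contains both r and ¬r.
                  branch 2.2.1.2.2 (add F ¬r, F r):
                    × closes — contains both r and ¬r.
          branch 2.2.2 (add F s):
            F ¬(s ∨ (¬r ↔ r)): β-rule — branch into T s  //  T (¬r ↔ r).
              branch 2.2.2.1 (add T s):
                × closes — contains both s and ¬s.
              branch 2.2.2.2 (add T (¬r ↔ r)):
                T (¬r ↔ r): β-rule — branch into T ¬r, T r  //  F ¬r, F r.
                  branch 2.2.2.2.1 (add T ¬r, T r):
                    × closes — contains both r and ¬r.
                  branch 2.2.2.2.2 (add F ¬r, F r):
                    × closes — contains both r and ¬r.
8 branches closed, 5 open.
Each open branch fixes some atoms; the unmentioned ones are free. Counting distinct full assignments: branch {q=1, r=0} (p, s) contributes 4 new; branch {q=1, s=1} (p, r) contributes 2 new; branch {p=0, q=1} (s, r) contributes 1 new; branch {q=1, r=0, s=0} (p) contributes 0 new; branch {q=1, r=1, s=0} (p) contributes 1 new. Total: 8.

8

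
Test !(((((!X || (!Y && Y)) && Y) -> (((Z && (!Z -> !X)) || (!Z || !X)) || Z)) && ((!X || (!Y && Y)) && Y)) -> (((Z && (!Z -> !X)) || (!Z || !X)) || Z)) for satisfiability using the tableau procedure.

Initial set: {!(((((!X || (!Y && Y)) && Y) -> (((Z && (!Z -> !X)) || (!Z || !X)) || Z)) && ((!X || (!Y && Y)) && Y)) -> (((Z && (!Z -> !X)) || (!Z || !X)) || Z))}.
!(((((!X || (!Y && Y)) && Y) -> (((Z && (!Z -> !X)) || (!Z || !X)) || Z)) && ((!X || (!Y && Y)) && Y)) -> (((Z && (!Z -> !X)) || (!Z || !X)) || Z)): α-rule — add ((((!X || (!Y && Y)) && Y) -> (((Z && (!Z -> !X)) || (!Z || !X)) || Z)) && ((!X || (!Y && Y)) && Y)), !(((Z && (!Z -> !X)) || (!Z || !X)) || Z).
((((!X || (!Y && Y)) && Y) -> (((Z && (!Z -> !X)) || (!Z || !X)) || Z)) && ((!X || (!Y && Y)) && Y)): α-rule — add (((!X || (!Y && Y)) && Y) -> (((Z && (!Z -> !X)) || (!Z || !X)) || Z)), ((!X || (!Y && Y)) && Y).
!(((Z && (!Z -> !X)) || (!Z || !X)) || Z): α-rule — add !((Z && (!Z -> !X)) || (!Z || !X)), !Z.
((!X || (!Y && Y)) && Y): α-rule — add (!X || (!Y && Y)), Y.
!((Z && (!Z -> !X)) || (!Z || !X)): α-rule — add !(Z && (!Z -> !X)), !(!Z || !X).
!(!Z || !X): α-rule — add !!Z, !!X.
× closes — contains both Z and !Z.
All 1 branch closes.
Every branch closed; the formula is unsatisfiable.

Unsatisfiable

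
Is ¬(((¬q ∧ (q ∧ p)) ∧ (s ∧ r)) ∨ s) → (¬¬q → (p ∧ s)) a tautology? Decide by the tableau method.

Assume the negation and expand:
Initial set: {¬(¬(((¬q ∧ (q ∧ p)) ∧ (s ∧ r)) ∨ s) → (¬¬q → (p ∧ s)))}.
¬(¬(((¬q ∧ (q ∧ p)) ∧ (s ∧ r)) ∨ s) → (¬¬q → (p ∧ s))): α-rule — add ¬(((¬q ∧ (q ∧ p)) ∧ (s ∧ r)) ∨ s), ¬(¬¬q → (p ∧ s)).
¬(((¬q ∧ (q ∧ p)) ∧ (s ∧ r)) ∨ s): α-rule — add ¬((¬q ∧ (q ∧ p)) ∧ (s ∧ r)), ¬s.
¬(¬¬q → (p ∧ s)): α-rule — add ¬¬q, ¬(p ∧ s).
¬¬q: drop double negation, giving q.
¬((¬q ∧ (q ∧ p)) ∧ (s ∧ r)): β-rule — branch into ¬(¬q ∧ (q ∧ p))  //  ¬(s ∧ r).
  branch 1 (add ¬(¬q ∧ (q ∧ p))):
    ¬(p ∧ s): β-rule — branch into ¬p  //  ¬s.
      branch 1.1 (add ¬p):
        ¬(¬q ∧ (q ∧ p)): β-rule — branch into ¬¬q  //  ¬(q ∧ p).
          branch 1.1.1 (add ¬¬q):
            ○ open, literals {p=false, q=true, s=false}.
          branch 1.1.2 (add ¬(q ∧ p)):
            ¬(q ∧ p): β-rule — branch into ¬q  //  ¬p.
              branch 1.1.2.1 (add ¬q):
                × closes — contains both q and ¬q.
              branch 1.1.2.2 (add ¬p):
                ○ open, literals {p=false, q=true, s=false}.
      branch 1.2 (add ¬s):
        ¬(¬q ∧ (q ∧ p)): β-rule — branch into ¬¬q  //  ¬(q ∧ p).
          branch 1.2.1 (add ¬¬q):
            ○ open, literals {q=true, s=false}.
          branch 1.2.2 (add ¬(q ∧ p)):
            ¬(q ∧ p): β-rule — branch into ¬q  //  ¬p.
              branch 1.2.2.1 (add ¬q):
                × closes — contains both q and ¬q.
              branch 1.2.2.2 (add ¬p):
                ○ open, literals {p=false, q=true, s=false}.
  branch 2 (add ¬(s ∧ r)):
    ¬(p ∧ s): β-rule — branch into ¬p  //  ¬s.
      branch 2.1 (add ¬p):
        ¬(s ∧ r): β-rule — branch into ¬s  //  ¬r.
          branch 2.1.1 (add ¬s):
            ○ open, literals {p=false, q=true, s=false}.
          branch 2.1.2 (add ¬r):
            ○ open, literals {p=false, q=true, r=false, s=false}.
      branch 2.2 (add ¬s):
        ¬(s ∧ r): β-rule — branch into ¬s  //  ¬r.
          branch 2.2.1 (add ¬s):
            ○ open, literals {q=true, s=false}.
          branch 2.2.2 (add ¬r):
            ○ open, literals {q=true, r=false, s=false}.
2 branches closed, 8 open.
An open branch gives a countermodel: p=false, q=true, s=false (unmentioned atoms arbitrary); under it the original formula is false.

Not valid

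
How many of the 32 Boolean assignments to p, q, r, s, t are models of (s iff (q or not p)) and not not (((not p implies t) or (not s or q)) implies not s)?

Initial set: {T ((s iff (q or not p)) and not not (((not p implies t) or (not s or q)) implies not s))}.
T ((s iff (q or not p)) and not not (((not p implies t) or (not s or q)) implies not s)): α-rule — add T (s iff (q or not p)), T not not (((not p implies t) or (not s or q)) implies not s).
T not not (((not p implies t) or (not s or q)) implies not s): drop double negation, giving T (((not p implies t) or (not s or q)) implies not s).
T (s iff (q or not p)): β-rule — branch into T s, T (q or not p)  //  F s, F (q or not p).
  branch 1 (add T s, T (q or not p)):
    T (((not p implies t) or (not s or q)) implies not s): β-rule — branch into F ((not p implies t) or (not s or q))  //  T not s.
      branch 1.1 (add F ((not p implies t) or (not s or q))):
        F ((not p implies t) or (not s or q)): α-rule — add F (not p implies t), F (not s or q).
        F (not p implies t): α-rule — add T not p, F t.
        F (not s or q): α-rule — add F not s, F q.
        T (q or not p): β-rule — branch into T q  //  T not p.
          branch 1.1.1 (add T q):
            × closes — contains both q and not q.
          branch 1.1.2 (add T not p):
            ○ open, literals {p=false, q=false, s=true, t=false}.
      branch 1.2 (add T not s):
        × closes — contains both s and not s.
  branch 2 (add F s, F (q or not p)):
    F (q or not p): α-rule — add F q, F not p.
    T (((not p implies t) or (not s or q)) implies not s): β-rule — branch into F ((not p implies t) or (not s or q))  //  T not s.
      branch 2.1 (add F ((not p implies t) or (not s or q))):
        F ((not p implies t) or (not s or q)): α-rule — add F (not p implies t), F (not s or q).
        F (not p implies t): α-rule — add T not p, F t.
        × closes — contains both p and not p.
      branch 2.2 (add T not s):
        ○ open, literals {p=true, q=false, s=false}.
3 branches closed, 2 open.
Each open branch fixes some atoms; the unmentioned ones are free. Counting distinct full assignments: branch {p=false, q=false, s=true, t=false} (r) contributes 2 new; branch {p=true, q=false, s=false} (r, t) contributes 4 new. Total: 6.

6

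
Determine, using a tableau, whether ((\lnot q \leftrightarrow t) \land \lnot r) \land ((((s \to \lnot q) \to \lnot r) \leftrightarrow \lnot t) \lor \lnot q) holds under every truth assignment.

Assume the negation and expand:
Initial set: {\lnot (((\lnot q \leftrightarrow t) \land \lnot r) \land ((((s \to \lnot q) \to \lnot r) \leftrightarrow \lnot t) \lor \lnot q))}.
\lnot (((\lnot q \leftrightarrow t) \land \lnot r) \land ((((s \to \lnot q) \to \lnot r) \leftrightarrow \lnot t) \lor \lnot q)): β-rule — branch into \lnot ((\lnot q \leftrightarrow t) \land \lnot r)  //  \lnot ((((s \to \lnot q) \to \lnot r) \leftrightarrow \lnot t) \lor \lnot q).
  branch 1 (add \lnot ((\lnot q \leftrightarrow t) \land \lnot r)):
    \lnot ((\lnot q \leftrightarrow t) \land \lnot r): β-rule — branch into \lnot (\lnot q \leftrightarrow t)  //  \lnot \lnot r.
      branch 1.1 (add \lnot (\lnot q \leftrightarrow t)):
        \lnot (\lnot q \leftrightarrow t): β-rule — branch into \lnot q, \lnot t  //  \lnot \lnot q, t.
          branch 1.1.1 (add \lnot q, \lnot t):
            ○ open, literals {q=F, t=F}.
          branch 1.1.2 (add \lnot \lnot q, t):
            ○ open, literals {q=T, t=T}.
      branch 1.2 (add \lnot \lnot r):
        ○ open, literals {r=T}.
  branch 2 (add \lnot ((((s \to \lnot q) \to \lnot r) \leftrightarrow \lnot t) \lor \lnot q)):
    \lnot ((((s \to \lnot q) \to \lnot r) \leftrightarrow \lnot t) \lor \lnot q): α-rule — add \lnot (((s \to \lnot q) \to \lnot r) \leftrightarrow \lnot t), \lnot \lnot q.
    \lnot (((s \to \lnot q) \to \lnot r) \leftrightarrow \lnot t): β-rule — branch into ((s \to \lnot q) \to \lnot r), \lnot \lnot t  //  \lnot ((s \to \lnot q) \to \lnot r), \lnot t.
      branch 2.1 (add ((s \to \lnot q) \to \lnot r), \lnot \lnot t):
        ((s \to \lnot q) \to \lnot r): β-rule — branch into \lnot (s \to \lnot q)  //  \lnot r.
          branch 2.1.1 (add \lnot (s \to \lnot q)):
            \lnot (s \to \lnot q): α-rule — add s, \lnot \lnot q.
            ○ open, literals {q=T, s=T, t=T}.
          branch 2.1.2 (add \lnot r):
            ○ open, literals {q=T, r=F, t=T}.
      branch 2.2 (add \lnot ((s \to \lnot q) \to \lnot r), \lnot t):
        \lnot ((s \to \lnot q) \to \lnot r): α-rule — add (s \to \lnot q), \lnot \lnot r.
        (s \to \lnot q): β-rule — branch into \lnot s  //  \lnot q.
          branch 2.2.1 (add \lnot s):
            ○ open, literals {q=T, r=T, s=F, t=F}.
          branch 2.2.2 (add \lnot q):
            × closes — contains both q and \lnot q.
1 branch closed, 6 open.
An open branch gives a countermodel: q=F, t=F (unmentioned atoms arbitrary); under it the original formula is false.

Not valid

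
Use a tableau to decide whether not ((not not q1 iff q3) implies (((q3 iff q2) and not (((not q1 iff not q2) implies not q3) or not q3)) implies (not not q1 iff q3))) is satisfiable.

Unsatisfiable

Initial set: {not ((not not q1 iff q3) implies (((q3 iff q2) and not (((not q1 iff not q2) implies not q3) or not q3)) implies (not not q1 iff q3)))}.
not ((not not q1 iff q3) implies (((q3 iff q2) and not (((not q1 iff not q2) implies not q3) or not q3)) implies (not not q1 iff q3))): α-rule — add (not not q1 iff q3), not (((q3 iff q2) and not (((not q1 iff not q2) implies not q3) or not q3)) implies (not not q1 iff q3)).
not (((q3 iff q2) and not (((not q1 iff not q2) implies not q3) or not q3)) implies (not not q1 iff q3)): α-rule — add ((q3 iff q2) and not (((not q1 iff not q2) implies not q3) or not q3)), not (not not q1 iff q3).
((q3 iff q2) and not (((not q1 iff not q2) implies not q3) or not q3)): α-rule — add (q3 iff q2), not (((not q1 iff not q2) implies not q3) or not q3).
not (((not q1 iff not q2) implies not q3) or not q3): α-rule — add not ((not q1 iff not q2) implies not q3), not not q3.
not ((not q1 iff not q2) implies not q3): α-rule — add (not q1 iff not q2), not not q3.
(not not q1 iff q3): β-rule — branch into not not q1, q3  //  not not not q1, not q3.
  branch 1 (add not not q1, q3):
    not not q1: drop double negation, giving q1.
    not (not not q1 iff q3): β-rule — branch into not not q1, not q3  //  not not not q1, q3.
      branch 1.1 (add not not q1, not q3):
        × closes — contains both q3 and not q3.
      branch 1.2 (add not not not q1, q3):
        not not not q1: drop double negation, giving not q1.
        × closes — contains both q1 and not q1.
  branch 2 (add not not not q1, not q3):
    × closes — contains both q3 and not q3.
All 3 branches close.
Every branch closed; the formula is unsatisfiable.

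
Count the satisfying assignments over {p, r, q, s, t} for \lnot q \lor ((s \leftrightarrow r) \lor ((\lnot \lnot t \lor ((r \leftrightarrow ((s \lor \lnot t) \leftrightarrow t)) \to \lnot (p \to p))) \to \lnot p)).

Initial set: {(\lnot q \lor ((s \leftrightarrow r) \lor ((\lnot \lnot t \lor ((r \leftrightarrow ((s \lor \lnot t) \leftrightarrow t)) \to \lnot (p \to p))) \to \lnot p)))}.
(\lnot q \lor ((s \leftrightarrow r) \lor ((\lnot \lnot t \lor ((r \leftrightarrow ((s \lor \lnot t) \leftrightarrow t)) \to \lnot (p \to p))) \to \lnot p))): β-rule — branch into \lnot q  //  ((s \leftrightarrow r) \lor ((\lnot \lnot t \lor ((r \leftrightarrow ((s \lor \lnot t) \leftrightarrow t)) \to \lnot (p \to p))) \to \lnot p)).
  branch 1 (add \lnot q):
    ○ open, literals {q=0}.
  branch 2 (add ((s \leftrightarrow r) \lor ((\lnot \lnot t \lor ((r \leftrightarrow ((s \lor \lnot t) \leftrightarrow t)) \to \lnot (p \to p))) \to \lnot p))):
    ((s \leftrightarrow r) \lor ((\lnot \lnot t \lor ((r \leftrightarrow ((s \lor \lnot t) \leftrightarrow t)) \to \lnot (p \to p))) \to \lnot p)): β-rule — branch into (s \leftrightarrow r)  //  ((\lnot \lnot t \lor ((r \leftrightarrow ((s \lor \lnot t) \leftrightarrow t)) \to \lnot (p \to p))) \to \lnot p).
      branch 2.1 (add (s \leftrightarrow r)):
        (s \leftrightarrow r): β-rule — branch into s, r  //  \lnot s, \lnot r.
          branch 2.1.1 (add s, r):
            ○ open, literals {r=1, s=1}.
          branch 2.1.2 (add \lnot s, \lnot r):
            ○ open, literals {r=0, s=0}.
      branch 2.2 (add ((\lnot \lnot t \lor ((r \leftrightarrow ((s \lor \lnot t) \leftrightarrow t)) \to \lnot (p \to p))) \to \lnot p)):
        ((\lnot \lnot t \lor ((r \leftrightarrow ((s \lor \lnot t) \leftrightarrow t)) \to \lnot (p \to p))) \to \lnot p): β-rule — branch into \lnot (\lnot \lnot t \lor ((r \leftrightarrow ((s \lor \lnot t) \leftrightarrow t)) \to \lnot (p \to p)))  //  \lnot p.
          branch 2.2.1 (add \lnot (\lnot \lnot t \lor ((r \leftrightarrow ((s \lor \lnot t) \leftrightarrow t)) \to \lnot (p \to p)))):
            \lnot (\lnot \lnot t \lor ((r \leftrightarrow ((s \lor \lnot t) \leftrightarrow t)) \to \lnot (p \to p))): α-rule — add \lnot \lnot \lnot t, \lnot ((r \leftrightarrow ((s \lor \lnot t) \leftrightarrow t)) \to \lnot (p \to p)).
            \lnot \lnot \lnot t: drop double negation, giving \lnot t.
            \lnot ((r \leftrightarrow ((s \lor \lnot t) \leftrightarrow t)) \to \lnot (p \to p)): α-rule — add (r \leftrightarrow ((s \lor \lnot t) \leftrightarrow t)), \lnot \lnot (p \to p).
            (r \leftrightarrow ((s \lor \lnot t) \leftrightarrow t)): β-rule — branch into r, ((s \lor \lnot t) \leftrightarrow t)  //  \lnot r, \lnot ((s \lor \lnot t) \leftrightarrow t).
              branch 2.2.1.1 (add r, ((s \lor \lnot t) \leftrightarrow t)):
                \lnot \lnot (p \to p): β-rule — branch into \lnot p  //  p.
                  branch 2.2.1.1.1 (add \lnot p):
                    ((s \lor \lnot t) \leftrightarrow t): β-rule — branch into (s \lor \lnot t), t  //  \lnot (s \lor \lnot t), \lnot t.
                      branch 2.2.1.1.1.1 (add (s \lor \lnot t), t):
                        × closes — contains both t and \lnot t.
                      branch 2.2.1.1.1.2 (add \lnot (s \lor \lnot t), \lnot t):
                        \lnot (s \lor \lnot t): α-rule — add \lnot s, \lnot \lnot t.
                        × closes — contains both t and \lnot t.
                  branch 2.2.1.1.2 (add p):
                    ((s \lor \lnot t) \leftrightarrow t): β-rule — branch into (s \lor \lnot t), t  //  \lnot (s \lor \lnot t), \lnot t.
                      branch 2.2.1.1.2.1 (add (s \lor \lnot t), t):
                        × closes — contains both t and \lnot t.
                      branch 2.2.1.1.2.2 (add \lnot (s \lor \lnot t), \lnot t):
                        \lnot (s \lor \lnot t): α-rule — add \lnot s, \lnot \lnot t.
                        × closes — contains both t and \lnot t.
              branch 2.2.1.2 (add \lnot r, \lnot ((s \lor \lnot t) \leftrightarrow t)):
                \lnot \lnot (p \to p): β-rule — branch into \lnot p  //  p.
                  branch 2.2.1.2.1 (add \lnot p):
                    \lnot ((s \lor \lnot t) \leftrightarrow t): β-rule — branch into (s \lor \lnot t), \lnot t  //  \lnot (s \lor \lnot t), t.
                      branch 2.2.1.2.1.1 (add (s \lor \lnot t), \lnot t):
                        (s \lor \lnot t): β-rule — branch into s  //  \lnot t.
                          branch 2.2.1.2.1.1.1 (add s):
                            ○ open, literals {p=0, r=0, s=1, t=0}.
                          branch 2.2.1.2.1.1.2 (add \lnot t):
                            ○ open, literals {p=0, r=0, t=0}.
                      branch 2.2.1.2.1.2 (add \lnot (s \lor \lnot t), t):
                        × closes — contains both t and \lnot t.
                  branch 2.2.1.2.2 (add p):
                    \lnot ((s \lor \lnot t) \leftrightarrow t): β-rule — branch into (s \lor \lnot t), \lnot t  //  \lnot (s \lor \lnot t), t.
                      branch 2.2.1.2.2.1 (add (s \lor \lnot t), \lnot t):
                        (s \lor \lnot t): β-rule — branch into s  //  \lnot t.
                          branch 2.2.1.2.2.1.1 (add s):
                            ○ open, literals {p=1, r=0, s=1, t=0}.
                          branch 2.2.1.2.2.1.2 (add \lnot t):
                            ○ open, literals {p=1, r=0, t=0}.
                      branch 2.2.1.2.2.2 (add \lnot (s \lor \lnot t), t):
                        × closes — contains both t and \lnot t.
          branch 2.2.2 (add \lnot p):
            ○ open, literals {p=0}.
6 branches closed, 8 open.
Each open branch fixes some atoms; the unmentioned ones are free. Counting distinct full assignments: branch {q=0} (p, r, s, t) contributes 16 new; branch {r=1, s=1} (p, q, t) contributes 4 new; branch {r=0, s=0} (p, q, t) contributes 4 new; branch {p=0, r=0, s=1, t=0} (q) contributes 1 new; branch {p=0, r=0, t=0} (q, s) contributes 0 new; branch {p=1, r=0, s=1, t=0} (q) contributes 1 new; branch {p=1, r=0, t=0} (q, s) contributes 0 new; branch {p=0} (r, q, s, t) contributes 3 new. Total: 29.

29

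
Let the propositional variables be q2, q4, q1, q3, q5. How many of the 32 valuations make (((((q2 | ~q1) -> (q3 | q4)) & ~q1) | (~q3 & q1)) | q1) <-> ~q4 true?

Initial set: {((((((q2 | ~q1) -> (q3 | q4)) & ~q1) | (~q3 & q1)) | q1) <-> ~q4)}.
((((((q2 | ~q1) -> (q3 | q4)) & ~q1) | (~q3 & q1)) | q1) <-> ~q4): β-rule — branch into (((((q2 | ~q1) -> (q3 | q4)) & ~q1) | (~q3 & q1)) | q1), ~q4  //  ~(((((q2 | ~q1) -> (q3 | q4)) & ~q1) | (~q3 & q1)) | q1), ~~q4.
  branch 1 (add (((((q2 | ~q1) -> (q3 | q4)) & ~q1) | (~q3 & q1)) | q1), ~q4):
    (((((q2 | ~q1) -> (q3 | q4)) & ~q1) | (~q3 & q1)) | q1): β-rule — branch into ((((q2 | ~q1) -> (q3 | q4)) & ~q1) | (~q3 & q1))  //  q1.
      branch 1.1 (add ((((q2 | ~q1) -> (q3 | q4)) & ~q1) | (~q3 & q1))):
        ((((q2 | ~q1) -> (q3 | q4)) & ~q1) | (~q3 & q1)): β-rule — branch into (((q2 | ~q1) -> (q3 | q4)) & ~q1)  //  (~q3 & q1).
          branch 1.1.1 (add (((q2 | ~q1) -> (q3 | q4)) & ~q1)):
            (((q2 | ~q1) -> (q3 | q4)) & ~q1): α-rule — add ((q2 | ~q1) -> (q3 | q4)), ~q1.
            ((q2 | ~q1) -> (q3 | q4)): β-rule — branch into ~(q2 | ~q1)  //  (q3 | q4).
              branch 1.1.1.1 (add ~(q2 | ~q1)):
                ~(q2 | ~q1): α-rule — add ~q2, ~~q1.
                × closes — contains both q1 and ~q1.
              branch 1.1.1.2 (add (q3 | q4)):
                (q3 | q4): β-rule — branch into q3  //  q4.
                  branch 1.1.1.2.1 (add q3):
                    ○ open, literals {q1=F, q3=T, q4=F}.
                  branch 1.1.1.2.2 (add q4):
                    × closes — contains both q4 and ~q4.
          branch 1.1.2 (add (~q3 & q1)):
            (~q3 & q1): α-rule — add ~q3, q1.
            ○ open, literals {q1=T, q3=F, q4=F}.
      branch 1.2 (add q1):
        ○ open, literals {q1=T, q4=F}.
  branch 2 (add ~(((((q2 | ~q1) -> (q3 | q4)) & ~q1) | (~q3 & q1)) | q1), ~~q4):
    ~(((((q2 | ~q1) -> (q3 | q4)) & ~q1) | (~q3 & q1)) | q1): α-rule — add ~((((q2 | ~q1) -> (q3 | q4)) & ~q1) | (~q3 & q1)), ~q1.
    ~((((q2 | ~q1) -> (q3 | q4)) & ~q1) | (~q3 & q1)): α-rule — add ~(((q2 | ~q1) -> (q3 | q4)) & ~q1), ~(~q3 & q1).
    ~(((q2 | ~q1) -> (q3 | q4)) & ~q1): β-rule — branch into ~((q2 | ~q1) -> (q3 | q4))  //  ~~q1.
      branch 2.1 (add ~((q2 | ~q1) -> (q3 | q4))):
        ~((q2 | ~q1) -> (q3 | q4)): α-rule — add (q2 | ~q1), ~(q3 | q4).
        ~(q3 | q4): α-rule — add ~q3, ~q4.
        × closes — contains both q4 and ~q4.
      branch 2.2 (add ~~q1):
        × closes — contains both q1 and ~q1.
4 branches closed, 3 open.
Each open branch fixes some atoms; the unmentioned ones are free. Counting distinct full assignments: branch {q1=F, q3=T, q4=F} (q2, q5) contributes 4 new; branch {q1=T, q3=F, q4=F} (q2, q5) contributes 4 new; branch {q1=T, q4=F} (q2, q3, q5) contributes 4 new. Total: 12.

12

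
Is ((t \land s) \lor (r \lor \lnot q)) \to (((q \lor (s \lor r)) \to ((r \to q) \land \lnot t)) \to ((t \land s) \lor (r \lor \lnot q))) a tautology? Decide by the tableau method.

Valid

Assume the negation and expand:
Initial set: {\lnot (((t \land s) \lor (r \lor \lnot q)) \to (((q \lor (s \lor r)) \to ((r \to q) \land \lnot t)) \to ((t \land s) \lor (r \lor \lnot q))))}.
\lnot (((t \land s) \lor (r \lor \lnot q)) \to (((q \lor (s \lor r)) \to ((r \to q) \land \lnot t)) \to ((t \land s) \lor (r \lor \lnot q)))): α-rule — add ((t \land s) \lor (r \lor \lnot q)), \lnot (((q \lor (s \lor r)) \to ((r \to q) \land \lnot t)) \to ((t \land s) \lor (r \lor \lnot q))).
\lnot (((q \lor (s \lor r)) \to ((r \to q) \land \lnot t)) \to ((t \land s) \lor (r \lor \lnot q))): α-rule — add ((q \lor (s \lor r)) \to ((r \to q) \land \lnot t)), \lnot ((t \land s) \lor (r \lor \lnot q)).
\lnot ((t \land s) \lor (r \lor \lnot q)): α-rule — add \lnot (t \land s), \lnot (r \lor \lnot q).
\lnot (r \lor \lnot q): α-rule — add \lnot r, \lnot \lnot q.
((t \land s) \lor (r \lor \lnot q)): β-rule — branch into (t \land s)  //  (r \lor \lnot q).
  branch 1 (add (t \land s)):
    (t \land s): α-rule — add t, s.
    ((q \lor (s \lor r)) \to ((r \to q) \land \lnot t)): β-rule — branch into \lnot (q \lor (s \lor r))  //  ((r \to q) \land \lnot t).
      branch 1.1 (add \lnot (q \lor (s \lor r))):
        \lnot (q \lor (s \lor r)): α-rule — add \lnot q, \lnot (s \lor r).
        × closes — contains both q and \lnot q.
      branch 1.2 (add ((r \to q) \land \lnot t)):
        ((r \to q) \land \lnot t): α-rule — add (r \to q), \lnot t.
        × closes — contains both t and \lnot t.
  branch 2 (add (r \lor \lnot q)):
    ((q \lor (s \lor r)) \to ((r \to q) \land \lnot t)): β-rule — branch into \lnot (q \lor (s \lor r))  //  ((r \to q) \land \lnot t).
      branch 2.1 (add \lnot (q \lor (s \lor r))):
        \lnot (q \lor (s \lor r)): α-rule — add \lnot q, \lnot (s \lor r).
        × closes — contains both q and \lnot q.
      branch 2.2 (add ((r \to q) \land \lnot t)):
        ((r \to q) \land \lnot t): α-rule — add (r \to q), \lnot t.
        \lnot (t \land s): β-rule — branch into \lnot t  //  \lnot s.
          branch 2.2.1 (add \lnot t):
            (r \lor \lnot q): β-rule — branch into r  //  \lnot q.
              branch 2.2.1.1 (add r):
                × closes — contains both r and \lnot r.
              branch 2.2.1.2 (add \lnot q):
                × closes — contains both q and \lnot q.
          branch 2.2.2 (add \lnot s):
            (r \lor \lnot q): β-rule — branch into r  //  \lnot q.
              branch 2.2.2.1 (add r):
                × closes — contains both r and \lnot r.
              branch 2.2.2.2 (add \lnot q):
                × closes — contains both q and \lnot q.
All 7 branches close.
Every branch closed, so the negation is unsatisfiable and the formula is valid.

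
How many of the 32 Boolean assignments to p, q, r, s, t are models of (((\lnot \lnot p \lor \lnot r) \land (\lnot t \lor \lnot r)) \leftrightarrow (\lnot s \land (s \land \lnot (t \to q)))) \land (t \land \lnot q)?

4

Initial set: {T ((((\lnot \lnot p \lor \lnot r) \land (\lnot t \lor \lnot r)) \leftrightarrow (\lnot s \land (s \land \lnot (t \to q)))) \land (t \land \lnot q))}.
T ((((\lnot \lnot p \lor \lnot r) \land (\lnot t \lor \lnot r)) \leftrightarrow (\lnot s \land (s \land \lnot (t \to q)))) \land (t \land \lnot q)): α-rule — add T (((\lnot \lnot p \lor \lnot r) \land (\lnot t \lor \lnot r)) \leftrightarrow (\lnot s \land (s \land \lnot (t \to q)))), T (t \land \lnot q).
T (t \land \lnot q): α-rule — add T t, T \lnot q.
T (((\lnot \lnot p \lor \lnot r) \land (\lnot t \lor \lnot r)) \leftrightarrow (\lnot s \land (s \land \lnot (t \to q)))): β-rule — branch into T ((\lnot \lnot p \lor \lnot r) \land (\lnot t \lor \lnot r)), T (\lnot s \land (s \land \lnot (t \to q)))  //  F ((\lnot \lnot p \lor \lnot r) \land (\lnot t \lor \lnot r)), F (\lnot s \land (s \land \lnot (t \to q))).
  branch 1 (add T ((\lnot \lnot p \lor \lnot r) \land (\lnot t \lor \lnot r)), T (\lnot s \land (s \land \lnot (t \to q)))):
    T ((\lnot \lnot p \lor \lnot r) \land (\lnot t \lor \lnot r)): α-rule — add T (\lnot \lnot p \lor \lnot r), T (\lnot t \lor \lnot r).
    T (\lnot s \land (s \land \lnot (t \to q))): α-rule — add T \lnot s, T (s \land \lnot (t \to q)).
    T (s \land \lnot (t \to q)): α-rule — add T s, T \lnot (t \to q).
    × closes — contains both s and \lnot s.
  branch 2 (add F ((\lnot \lnot p \lor \lnot r) \land (\lnot t \lor \lnot r)), F (\lnot s \land (s \land \lnot (t \to q)))):
    F ((\lnot \lnot p \lor \lnot r) \land (\lnot t \lor \lnot r)): β-rule — branch into F (\lnot \lnot p \lor \lnot r)  //  F (\lnot t \lor \lnot r).
      branch 2.1 (add F (\lnot \lnot p \lor \lnot r)):
        F (\lnot \lnot p \lor \lnot r): α-rule — add F \lnot \lnot p, F \lnot r.
        F \lnot \lnot p: drop double negation, giving F p.
        F (\lnot s \land (s \land \lnot (t \to q))): β-rule — branch into F \lnot s  //  F (s \land \lnot (t \to q)).
          branch 2.1.1 (add F \lnot s):
            ○ open, literals {p=F, q=F, r=T, s=T, t=T}.
          branch 2.1.2 (add F (s \land \lnot (t \to q))):
            F (s \land \lnot (t \to q)): β-rule — branch into F s  //  F \lnot (t \to q).
              branch 2.1.2.1 (add F s):
                ○ open, literals {p=F, q=F, r=T, s=F, t=T}.
              branch 2.1.2.2 (add F \lnot (t \to q)):
                F \lnot (t \to q): β-rule — branch into F t  //  T q.
                  branch 2.1.2.2.1 (add F t):
                    × closes — contains both t and \lnot t.
                  branch 2.1.2.2.2 (add T q):
                    × closes — contains both q and \lnot q.
      branch 2.2 (add F (\lnot t \lor \lnot r)):
        F (\lnot t \lor \lnot r): α-rule — add F \lnot t, F \lnot r.
        F (\lnot s \land (s \land \lnot (t \to q))): β-rule — branch into F \lnot s  //  F (s \land \lnot (t \to q)).
          branch 2.2.1 (add F \lnot s):
            ○ open, literals {q=F, r=T, s=T, t=T}.
          branch 2.2.2 (add F (s \land \lnot (t \to q))):
            F (s \land \lnot (t \to q)): β-rule — branch into F s  //  F \lnot (t \to q).
              branch 2.2.2.1 (add F s):
                ○ open, literals {q=F, r=T, s=F, t=T}.
              branch 2.2.2.2 (add F \lnot (t \to q)):
                F \lnot (t \to q): β-rule — branch into F t  //  T q.
                  branch 2.2.2.2.1 (add F t):
                    × closes — contains both t and \lnot t.
                  branch 2.2.2.2.2 (add T q):
                    × closes — contains both q and \lnot q.
5 branches closed, 4 open.
Each open branch fixes some atoms; the unmentioned ones are free. Counting distinct full assignments: branch {p=F, q=F, r=T, s=T, t=T} (none free) contributes 1 new; branch {p=F, q=F, r=T, s=F, t=T} (none free) contributes 1 new; branch {q=F, r=T, s=T, t=T} (p) contributes 1 new; branch {q=F, r=T, s=F, t=T} (p) contributes 1 new. Total: 4.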